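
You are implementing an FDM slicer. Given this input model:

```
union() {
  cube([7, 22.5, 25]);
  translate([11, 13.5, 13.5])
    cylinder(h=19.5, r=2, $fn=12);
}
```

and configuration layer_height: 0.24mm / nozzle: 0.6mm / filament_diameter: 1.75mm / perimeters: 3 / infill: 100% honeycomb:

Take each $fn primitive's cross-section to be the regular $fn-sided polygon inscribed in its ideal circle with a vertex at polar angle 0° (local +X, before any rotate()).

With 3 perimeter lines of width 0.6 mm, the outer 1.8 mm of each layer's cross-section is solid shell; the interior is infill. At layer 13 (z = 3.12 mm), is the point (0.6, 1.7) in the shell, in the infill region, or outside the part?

shell

At z = 3.12 mm: the 7×22.5 cube contributes its full rectangle; the cylinder at (11, 13.5) is not intersected at this z (z outside [13.5, 33]); Combining (union): only the 7×22.5 cube is present, so the union is just that shape — 1 connected region. Overall, the cross-section is a single solid region. The nearest boundary edge runs (0.00, 22.50)→(0.00, 0.00); distance from the point to it = 0.60 mm. The point is inside the cross-section, 0.60 mm from the nearest boundary — within the 1.8 mm shell band (3 × 0.6).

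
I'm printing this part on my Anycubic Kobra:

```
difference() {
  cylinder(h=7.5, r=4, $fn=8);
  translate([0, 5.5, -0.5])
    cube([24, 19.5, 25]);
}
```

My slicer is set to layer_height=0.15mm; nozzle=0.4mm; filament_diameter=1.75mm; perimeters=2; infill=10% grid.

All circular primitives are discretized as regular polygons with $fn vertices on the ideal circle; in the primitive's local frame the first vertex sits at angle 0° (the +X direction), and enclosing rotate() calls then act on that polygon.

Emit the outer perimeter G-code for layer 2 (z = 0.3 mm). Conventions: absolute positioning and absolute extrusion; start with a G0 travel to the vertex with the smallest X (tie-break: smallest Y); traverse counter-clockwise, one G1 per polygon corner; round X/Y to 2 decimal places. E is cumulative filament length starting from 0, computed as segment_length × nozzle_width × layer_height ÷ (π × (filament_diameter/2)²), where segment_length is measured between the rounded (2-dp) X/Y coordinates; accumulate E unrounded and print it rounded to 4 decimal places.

G0 X-4.00 Y0.00 Z0.30
G1 X-2.83 Y-2.83 E0.0764
G1 X0.00 Y-4.00 E0.1528
G1 X2.83 Y-2.83 E0.2292
G1 X4.00 Y0.00 E0.3056
G1 X2.83 Y2.83 E0.3819
G1 X0.00 Y4.00 E0.4583
G1 X-2.83 Y2.83 E0.5347
G1 X-4.00 Y0.00 E0.6111

At z = 0.3 mm: the r=4 cylinder gives a regular 8-gon of circumradius 4 (constant along its height); the cube at (0, 5.5) is present — its section is the full 24×19.5 rectangle; After the difference (first − rest): starting from the r=4 cylinder, the 24×19.5 cube at (0, 5.5) misses the remaining region (no effect) — 1 connected region. The outline is a single polygon with 8 vertices. Extrusion per mm of travel: 0.4 × 0.15 / (π × 0.875²) = 0.024945. Accumulating E over each segment gives final E = 0.6111.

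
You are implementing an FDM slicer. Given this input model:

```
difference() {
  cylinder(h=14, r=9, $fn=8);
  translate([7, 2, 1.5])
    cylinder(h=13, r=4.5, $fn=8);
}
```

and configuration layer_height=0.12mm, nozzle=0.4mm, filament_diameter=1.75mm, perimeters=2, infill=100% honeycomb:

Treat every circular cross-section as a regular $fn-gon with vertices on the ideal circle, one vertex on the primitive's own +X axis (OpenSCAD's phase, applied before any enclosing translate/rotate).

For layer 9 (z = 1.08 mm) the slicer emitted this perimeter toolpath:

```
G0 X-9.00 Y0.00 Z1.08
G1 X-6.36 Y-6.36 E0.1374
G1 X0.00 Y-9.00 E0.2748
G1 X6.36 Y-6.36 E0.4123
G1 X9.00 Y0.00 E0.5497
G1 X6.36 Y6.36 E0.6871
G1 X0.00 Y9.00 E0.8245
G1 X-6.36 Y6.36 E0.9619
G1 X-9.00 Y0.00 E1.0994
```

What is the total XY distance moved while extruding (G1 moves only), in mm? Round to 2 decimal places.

55.09 mm

Sum the Euclidean lengths of each G1 segment: total = 55.09 mm.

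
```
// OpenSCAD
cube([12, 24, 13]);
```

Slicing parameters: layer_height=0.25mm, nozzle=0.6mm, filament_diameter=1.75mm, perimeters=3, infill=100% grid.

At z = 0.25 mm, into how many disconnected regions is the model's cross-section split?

At z = 0.25 mm: the cube is present — its section is the full 12×24 rectangle. The result has 1 disconnected region.

1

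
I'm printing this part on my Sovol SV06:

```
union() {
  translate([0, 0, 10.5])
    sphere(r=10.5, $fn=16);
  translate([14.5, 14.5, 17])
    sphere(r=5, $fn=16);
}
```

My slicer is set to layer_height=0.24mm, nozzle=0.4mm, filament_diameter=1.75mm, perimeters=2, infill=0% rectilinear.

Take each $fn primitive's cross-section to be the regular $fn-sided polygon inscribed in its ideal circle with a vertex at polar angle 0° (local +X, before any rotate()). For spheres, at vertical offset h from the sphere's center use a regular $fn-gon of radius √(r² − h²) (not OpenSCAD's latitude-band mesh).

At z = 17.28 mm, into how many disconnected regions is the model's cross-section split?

At z = 17.28 mm: the r=10.5 sphere contributes a regular 16-gon of circumradius √(10.5²−6.78²) = 8.018; the r=5 sphere at (14.5, 14.5) contributes a regular 16-gon of circumradius √(5²−0.28²) = 4.992; Merging all regions: the 2 present regions are separate (no shared area or edge), so areas and boundary lengths simply add and each stays a separate island — 2 connected regions. The result has 2 disconnected regions.

2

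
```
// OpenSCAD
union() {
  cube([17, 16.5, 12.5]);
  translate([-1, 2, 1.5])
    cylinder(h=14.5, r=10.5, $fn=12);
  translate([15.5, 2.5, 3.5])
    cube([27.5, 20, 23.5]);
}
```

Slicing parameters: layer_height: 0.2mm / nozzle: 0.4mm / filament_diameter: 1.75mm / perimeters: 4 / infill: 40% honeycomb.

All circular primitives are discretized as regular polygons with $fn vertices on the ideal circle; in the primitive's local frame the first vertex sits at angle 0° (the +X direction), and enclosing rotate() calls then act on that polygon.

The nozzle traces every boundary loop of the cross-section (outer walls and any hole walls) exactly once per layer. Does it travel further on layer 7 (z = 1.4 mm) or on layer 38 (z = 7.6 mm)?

Layer 7 (z = 1.4): the cube (footprint 17×16.5) is included at this height (perimeter 67.00 mm); the cylinder at (-1, 2) does not reach this height (z outside [1.5, 16]); the cube at (15.5, 2.5) does not reach this height (z outside [3.5, 27]); Combining (union): only the 17×16.5 cube is present, so the union is just that shape — boundary = 67.00 mm. So its perimeter = 67.00 mm. Layer 38 (z = 7.6): the cube (footprint 17×16.5) is included at this height (perimeter 67.00 mm); the cylinder at (-1, 2): section is a regular 12-gon, circumradius r=10.5 (perimeter = 2·12·10.500·sin(180°/12) = 65.22 mm); the cube at (15.5, 2.5) is present — its section is the full 27.5×20 rectangle (perimeter 95.00 mm); Merging all regions: the regions partially overlap (shared area 111.79 mm²), so the edge portions inside another operand are dropped and the merged outline is re-measured after clipping — boundary = 157.69 mm. So its perimeter = 157.69 mm. Layer 38 is larger (157.69 vs 67.00 mm).

layer 38 (z = 7.6 mm)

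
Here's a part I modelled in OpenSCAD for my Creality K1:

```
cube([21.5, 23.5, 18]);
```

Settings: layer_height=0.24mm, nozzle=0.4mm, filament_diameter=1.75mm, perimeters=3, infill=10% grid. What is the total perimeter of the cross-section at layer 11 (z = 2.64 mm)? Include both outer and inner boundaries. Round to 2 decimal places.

90.00 mm

At z = 2.64 mm: the cube is present — its section is the full 21.5×23.5 rectangle (perimeter 90.00 mm). Overall, the cross-section is a single solid region. Total boundary length (outer) = 90.00 mm.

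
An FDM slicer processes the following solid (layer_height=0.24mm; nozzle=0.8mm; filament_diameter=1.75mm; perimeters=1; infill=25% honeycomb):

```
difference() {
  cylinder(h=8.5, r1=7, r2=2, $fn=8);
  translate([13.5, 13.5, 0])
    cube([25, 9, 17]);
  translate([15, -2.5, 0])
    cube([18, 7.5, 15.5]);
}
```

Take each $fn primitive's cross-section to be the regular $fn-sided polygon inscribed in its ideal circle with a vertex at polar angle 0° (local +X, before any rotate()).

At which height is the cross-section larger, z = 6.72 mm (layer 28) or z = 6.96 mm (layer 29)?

Layer 28 (z = 6.72): the cone contributes a regular 8-gon of circumradius 3.047 (interpolated between r1=7 and r2=2 at t=0.791) (area = (8/2)·3.047²·sin(360°/8) = 26.26 mm²); the cube at (13.5, 13.5) is present — its section is the full 25×9 rectangle (area 225.00 mm²); the cube at (15, -2.5) (footprint 18×7.5) is included at this height (area 135.00 mm²); After the difference (first − rest): starting from the cone (26.26 mm²), the 25×9 cube at (13.5, 13.5) misses the remaining region (no effect); the 18×7.5 cube at (15, -2.5) misses the remaining region (no effect) — area = 26.26 mm². So its area = 26.26 mm². Layer 29 (z = 6.96): the cone (r1=7→r2=2) has section circumradius 2.906 here — a regular 8-gon (area = (8/2)·2.906²·sin(360°/8) = 23.88 mm²); the cube at (13.5, 13.5) is present — its section is the full 25×9 rectangle (area 225.00 mm²); the cube at (15, -2.5) (footprint 18×7.5) is included at this height (area 135.00 mm²); Subtracting the remaining from the first: starting from the cone (23.88 mm²), the 25×9 cube at (13.5, 13.5) misses the remaining region (no effect); the 18×7.5 cube at (15, -2.5) misses the remaining region (no effect) — area = 23.88 mm². So its area = 23.88 mm². Layer 28 is larger (26.26 vs 23.88 mm²).

layer 28 (z = 6.72 mm)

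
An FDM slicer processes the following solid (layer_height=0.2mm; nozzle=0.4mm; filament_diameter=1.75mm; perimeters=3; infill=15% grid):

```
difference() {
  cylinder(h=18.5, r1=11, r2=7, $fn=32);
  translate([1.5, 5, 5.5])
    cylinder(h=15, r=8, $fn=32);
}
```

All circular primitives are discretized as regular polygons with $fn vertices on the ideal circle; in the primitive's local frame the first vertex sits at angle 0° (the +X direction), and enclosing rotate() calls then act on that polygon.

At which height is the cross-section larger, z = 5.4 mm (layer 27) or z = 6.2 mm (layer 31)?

layer 27 (z = 5.4 mm)

Layer 27 (z = 5.4): the cone contributes a regular 32-gon of circumradius 9.832 (interpolated between r1=11 and r2=7 at t=0.292) (area = (32/2)·9.832²·sin(360°/32) = 301.77 mm²); the cylinder at (1.5, 5) is not intersected at this z (z outside [5.5, 20.5]); Subtracting the remaining from the first: none of the subtracted shapes is present at this height, so the cone is unchanged — area = 301.77 mm². So its area = 301.77 mm². Layer 31 (z = 6.2): the cone: at t=0.335 of its height the radius interpolates to r₁+(r₂−r₁)t = 9.659, giving a regular 32-gon of that circumradius (area = (32/2)·9.659²·sin(360°/32) = 291.25 mm²); the r=8 cylinder at (1.5, 5) contributes a regular 32-gon of circumradius 8 (area = (32/2)·8.000²·sin(360°/32) = 199.77 mm²); Subtracting the remaining from the first: starting from the cone (291.25 mm²), the r=8 cylinder at (1.5, 5) partially overlaps it — only the 150.13 mm² overlap (of its 199.77 mm²) is removed, clipping the outline — area = 141.12 mm². So its area = 141.12 mm². Layer 27 is larger (301.77 vs 141.12 mm²).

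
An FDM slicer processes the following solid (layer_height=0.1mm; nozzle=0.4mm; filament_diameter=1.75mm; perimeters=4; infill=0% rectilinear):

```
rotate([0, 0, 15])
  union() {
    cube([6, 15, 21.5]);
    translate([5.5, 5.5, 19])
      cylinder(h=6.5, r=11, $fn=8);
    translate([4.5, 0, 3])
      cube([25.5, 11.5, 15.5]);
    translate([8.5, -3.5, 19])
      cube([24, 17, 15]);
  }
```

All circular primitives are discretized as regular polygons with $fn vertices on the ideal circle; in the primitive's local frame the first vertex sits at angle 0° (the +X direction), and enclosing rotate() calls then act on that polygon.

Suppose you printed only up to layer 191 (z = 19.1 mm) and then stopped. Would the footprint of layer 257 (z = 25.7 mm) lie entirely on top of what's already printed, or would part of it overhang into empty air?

Compare the two slices. At z = 19.1: the cube is present — its section is the full 6×15 rectangle (area 90.00 mm²); the r=11 cylinder at (5.5, 5.5) gives a regular 8-gon of circumradius 11 (constant along its height) (area = (8/2)·11.000²·sin(360°/8) = 342.24 mm²); the cube at (4.5, 0) does not reach this height (z outside [3, 18.5]); the cube at (8.5, -3.5) is present — its section is the full 24×17 rectangle (area 408.00 mm²); Merging all regions: the regions partially overlap — summed areas 840.24 mm² minus the doubly-counted overlap 193.70 mm² gives 646.54 mm² — area = 646.54 mm²; (rotated 15° about Z; rotation is an isometry so areas/perimeters/island counts are preserved). At z = 25.7: the cube is absent (z outside [0, 21.5]); the cylinder at (5.5, 5.5) is absent (z outside [19, 25.5]); the cube at (4.5, 0) is not intersected at this z (z outside [3, 18.5]); the 24×17 cube at (8.5, -3.5) contributes its full rectangle (area 408.00 mm²); Merging all regions: only the 24×17 cube at (8.5, -3.5) is present, so the union is just that shape — area = 408.00 mm²; (rotated 15° about Z; rotation is an isometry so areas/perimeters/island counts are preserved). Checking containment: the cross-section at z = 25.7 is a subset of the cross-section at z = 19.1.

entirely on top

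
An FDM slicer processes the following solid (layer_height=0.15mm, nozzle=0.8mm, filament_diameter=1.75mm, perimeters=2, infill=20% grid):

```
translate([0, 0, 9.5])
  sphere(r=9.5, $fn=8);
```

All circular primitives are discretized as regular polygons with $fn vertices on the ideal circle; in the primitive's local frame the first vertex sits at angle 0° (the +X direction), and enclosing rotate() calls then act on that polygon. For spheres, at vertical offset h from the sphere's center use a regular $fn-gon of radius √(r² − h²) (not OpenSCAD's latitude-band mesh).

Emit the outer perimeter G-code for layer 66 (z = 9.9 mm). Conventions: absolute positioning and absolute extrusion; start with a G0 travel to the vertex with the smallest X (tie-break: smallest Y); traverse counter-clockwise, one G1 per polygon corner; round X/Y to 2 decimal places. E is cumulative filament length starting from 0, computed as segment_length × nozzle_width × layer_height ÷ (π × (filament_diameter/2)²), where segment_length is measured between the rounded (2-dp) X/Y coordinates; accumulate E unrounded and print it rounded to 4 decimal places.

G0 X-9.49 Y0.00 Z9.90
G1 X-6.71 Y-6.71 E0.3624
G1 X0.00 Y-9.49 E0.7247
G1 X6.71 Y-6.71 E1.0871
G1 X9.49 Y0.00 E1.4494
G1 X6.71 Y6.71 E1.8118
G1 X0.00 Y9.49 E2.1741
G1 X-6.71 Y6.71 E2.5365
G1 X-9.49 Y0.00 E2.8989

At z = 9.9 mm: the sphere: section is a regular 8-gon, circumradius = √(r²−h²) = √(9.5²−0.4²) = 9.492. The outline is a single polygon with 8 vertices. Extrusion per mm of travel: 0.8 × 0.15 / (π × 0.875²) = 0.049890. Accumulating E over each segment gives final E = 2.8989.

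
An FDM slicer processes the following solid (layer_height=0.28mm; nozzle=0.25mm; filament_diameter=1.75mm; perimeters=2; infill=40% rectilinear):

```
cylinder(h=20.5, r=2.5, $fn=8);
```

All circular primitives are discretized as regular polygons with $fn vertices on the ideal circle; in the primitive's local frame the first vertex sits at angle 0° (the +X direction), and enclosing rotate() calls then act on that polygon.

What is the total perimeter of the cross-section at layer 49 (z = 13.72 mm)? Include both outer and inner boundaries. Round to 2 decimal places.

15.31 mm

At z = 13.72 mm: the r=2.5 cylinder contributes a regular 8-gon of circumradius 2.5 (perimeter = 2·8·2.500·sin(180°/8) = 15.31 mm). Overall, the cross-section is a single solid region. Total boundary length (outer) = 15.31 mm.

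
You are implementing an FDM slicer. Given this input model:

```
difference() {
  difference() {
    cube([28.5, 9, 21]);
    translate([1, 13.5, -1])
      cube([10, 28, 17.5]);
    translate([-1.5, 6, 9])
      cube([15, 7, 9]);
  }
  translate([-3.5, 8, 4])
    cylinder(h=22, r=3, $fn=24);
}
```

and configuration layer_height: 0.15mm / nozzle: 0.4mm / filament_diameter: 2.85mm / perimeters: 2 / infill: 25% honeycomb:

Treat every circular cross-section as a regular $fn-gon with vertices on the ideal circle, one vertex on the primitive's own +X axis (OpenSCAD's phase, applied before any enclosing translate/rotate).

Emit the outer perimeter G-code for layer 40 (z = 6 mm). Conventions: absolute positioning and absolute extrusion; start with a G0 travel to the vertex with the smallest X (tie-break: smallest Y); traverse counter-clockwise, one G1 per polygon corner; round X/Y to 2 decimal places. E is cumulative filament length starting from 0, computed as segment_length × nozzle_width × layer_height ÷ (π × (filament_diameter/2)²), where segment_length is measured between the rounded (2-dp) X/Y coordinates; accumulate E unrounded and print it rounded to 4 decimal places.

At z = 6 mm: the cube (footprint 28.5×9) is included at this height; the 10×28 cube at (1, 13.5) contributes its full rectangle; the cube at (-1.5, 6) is absent (z outside [9, 18]); Subtracting the remaining from the first: starting from the 28.5×9 cube, the 10×28 cube at (1, 13.5) misses the remaining region (no effect) — 1 connected region; the cylinder at (-3.5, 8): section is a regular 24-gon, circumradius r=3; After the difference (first − rest): starting from that combined region, the r=3 cylinder at (-3.5, 8) misses the remaining region (no effect) — 1 connected region. The outline is a single polygon with 4 vertices. Extrusion per mm of travel: 0.4 × 0.15 / (π × 1.425²) = 0.009405. Accumulating E over each segment gives final E = 0.7054.

G0 X0.00 Y0.00 Z6.00
G1 X28.50 Y0.00 E0.2681
G1 X28.50 Y9.00 E0.3527
G1 X0.00 Y9.00 E0.6207
G1 X0.00 Y0.00 E0.7054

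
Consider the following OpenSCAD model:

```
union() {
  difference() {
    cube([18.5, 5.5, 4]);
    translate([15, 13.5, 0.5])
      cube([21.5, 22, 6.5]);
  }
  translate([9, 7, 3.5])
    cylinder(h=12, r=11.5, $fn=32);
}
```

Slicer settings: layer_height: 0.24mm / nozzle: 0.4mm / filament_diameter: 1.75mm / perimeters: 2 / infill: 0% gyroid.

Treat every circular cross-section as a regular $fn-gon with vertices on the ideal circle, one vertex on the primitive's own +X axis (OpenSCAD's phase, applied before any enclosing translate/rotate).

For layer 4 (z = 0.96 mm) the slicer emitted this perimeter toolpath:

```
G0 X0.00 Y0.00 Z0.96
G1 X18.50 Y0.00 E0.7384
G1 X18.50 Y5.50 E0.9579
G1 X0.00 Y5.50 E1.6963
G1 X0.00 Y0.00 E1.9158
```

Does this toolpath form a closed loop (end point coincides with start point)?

yes

Start point (G0): (0.00, 0.00). End point (last G1): the path returns to the start — closed.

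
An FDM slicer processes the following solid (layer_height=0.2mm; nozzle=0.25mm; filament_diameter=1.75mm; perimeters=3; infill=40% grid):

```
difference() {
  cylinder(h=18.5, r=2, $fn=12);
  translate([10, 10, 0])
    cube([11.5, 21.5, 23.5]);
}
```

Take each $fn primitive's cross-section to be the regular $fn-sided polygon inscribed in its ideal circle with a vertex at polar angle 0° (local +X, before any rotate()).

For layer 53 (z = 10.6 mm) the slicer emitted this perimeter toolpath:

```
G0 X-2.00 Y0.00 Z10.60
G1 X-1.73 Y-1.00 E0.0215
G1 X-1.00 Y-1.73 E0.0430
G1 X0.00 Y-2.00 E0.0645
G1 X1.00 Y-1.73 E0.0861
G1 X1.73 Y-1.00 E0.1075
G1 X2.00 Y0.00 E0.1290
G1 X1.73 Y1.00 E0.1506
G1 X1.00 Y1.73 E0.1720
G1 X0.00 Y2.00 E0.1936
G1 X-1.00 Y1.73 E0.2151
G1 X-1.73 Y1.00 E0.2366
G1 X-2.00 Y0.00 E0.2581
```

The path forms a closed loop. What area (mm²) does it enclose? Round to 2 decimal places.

Apply the shoelace formula to the sequence of (X, Y) vertices; enclosed area = 11.99 mm².

11.99 mm²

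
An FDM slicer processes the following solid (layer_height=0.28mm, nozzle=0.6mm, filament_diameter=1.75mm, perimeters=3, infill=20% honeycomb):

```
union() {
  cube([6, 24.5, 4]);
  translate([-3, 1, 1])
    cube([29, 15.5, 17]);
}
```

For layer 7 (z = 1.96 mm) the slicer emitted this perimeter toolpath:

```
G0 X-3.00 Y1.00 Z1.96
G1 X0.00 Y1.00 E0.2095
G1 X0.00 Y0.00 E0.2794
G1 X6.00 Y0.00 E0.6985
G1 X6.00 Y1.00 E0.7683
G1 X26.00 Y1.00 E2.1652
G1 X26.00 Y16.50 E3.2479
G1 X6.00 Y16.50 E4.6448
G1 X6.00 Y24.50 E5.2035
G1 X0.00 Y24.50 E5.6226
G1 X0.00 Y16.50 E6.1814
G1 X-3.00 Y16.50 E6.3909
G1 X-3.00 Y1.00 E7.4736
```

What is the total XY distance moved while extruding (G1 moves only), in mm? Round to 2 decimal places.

107.00 mm

Sum the Euclidean lengths of each G1 segment: total = 107.00 mm.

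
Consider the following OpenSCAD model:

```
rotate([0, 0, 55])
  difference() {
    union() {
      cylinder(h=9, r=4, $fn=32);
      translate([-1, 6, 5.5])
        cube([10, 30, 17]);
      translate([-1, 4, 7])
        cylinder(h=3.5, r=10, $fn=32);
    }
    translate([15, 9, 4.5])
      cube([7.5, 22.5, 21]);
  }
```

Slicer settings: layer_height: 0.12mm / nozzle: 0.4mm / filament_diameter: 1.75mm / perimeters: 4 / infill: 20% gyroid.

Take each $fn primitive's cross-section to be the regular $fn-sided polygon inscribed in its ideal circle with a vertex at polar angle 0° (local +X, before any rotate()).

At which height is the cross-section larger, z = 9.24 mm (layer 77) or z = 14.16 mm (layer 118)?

Layer 77 (z = 9.24): the cylinder is not intersected at this z (z outside [0, 9]); the cube at (-1, 6) is present — its section is the full 10×30 rectangle (area 300.00 mm²); the cylinder at (-1, 4): section is a regular 32-gon, circumradius r=10 (area = (32/2)·10.000²·sin(360°/32) = 312.14 mm²); Merging all regions: the regions partially overlap — summed areas 612.14 mm² minus the doubly-counted overlap 58.23 mm² gives 553.91 mm² — area = 553.91 mm²; the cube at (15, 9) is present — its section is the full 7.5×22.5 rectangle (area 168.75 mm²); After the difference (first − rest): starting from that combined region (553.91 mm²), the 7.5×22.5 cube at (15, 9) misses the remaining region (no effect) — area = 553.91 mm²; (whole slice rotated 55° about Z — lengths, areas and connectivity unchanged). So its area = 553.91 mm². Layer 118 (z = 14.16): the cylinder does not reach this height (z outside [0, 9]); the cube at (-1, 6) is present — its section is the full 10×30 rectangle (area 300.00 mm²); the cylinder at (-1, 4) is not intersected at this z (z outside [7, 10.5]); Combining (union): only the 10×30 cube at (-1, 6) is present, so the union is just that shape — area = 300.00 mm²; the cube at (15, 9) (footprint 7.5×22.5) is included at this height (area 168.75 mm²); After the difference (first − rest): starting from that combined region (300.00 mm²), the 7.5×22.5 cube at (15, 9) misses the remaining region (no effect) — area = 300.00 mm²; (rotated 55° about Z; rotation is an isometry so areas/perimeters/island counts are preserved). So its area = 300.00 mm². Layer 77 is larger (553.91 vs 300.00 mm²).

layer 77 (z = 9.24 mm)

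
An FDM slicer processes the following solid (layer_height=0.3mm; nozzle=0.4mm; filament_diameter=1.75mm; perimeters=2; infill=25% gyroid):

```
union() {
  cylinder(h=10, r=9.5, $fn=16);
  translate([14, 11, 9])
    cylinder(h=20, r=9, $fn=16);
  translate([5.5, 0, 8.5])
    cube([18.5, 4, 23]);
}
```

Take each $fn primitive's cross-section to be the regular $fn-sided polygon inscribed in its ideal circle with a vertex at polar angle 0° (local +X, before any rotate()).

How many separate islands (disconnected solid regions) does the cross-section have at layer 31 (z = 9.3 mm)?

1

At z = 9.3 mm: the r=9.5 cylinder gives a regular 16-gon of circumradius 9.5 (constant along its height); the cylinder at (14, 11): section is a regular 16-gon, circumradius r=9; the cube at (5.5, 0) is present — its section is the full 18.5×4 rectangle; Combining (union): the regions partially overlap (shared area 29.63 mm²), so overlapping operands fuse into one piece — 1 connected region with 1 hole. Overall, the cross-section is one region with 1 hole. Island count = 1.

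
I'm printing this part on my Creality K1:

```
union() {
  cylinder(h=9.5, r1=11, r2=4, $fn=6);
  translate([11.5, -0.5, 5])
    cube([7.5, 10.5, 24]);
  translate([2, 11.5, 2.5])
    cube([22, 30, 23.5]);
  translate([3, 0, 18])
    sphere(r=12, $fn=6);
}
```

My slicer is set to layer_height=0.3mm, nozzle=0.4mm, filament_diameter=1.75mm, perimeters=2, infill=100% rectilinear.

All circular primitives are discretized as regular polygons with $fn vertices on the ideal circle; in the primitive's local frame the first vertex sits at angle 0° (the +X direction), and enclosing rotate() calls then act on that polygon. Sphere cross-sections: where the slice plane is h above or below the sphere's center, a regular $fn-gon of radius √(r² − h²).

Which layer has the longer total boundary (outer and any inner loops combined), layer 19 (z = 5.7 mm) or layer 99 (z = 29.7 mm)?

Layer 19 (z = 5.7): the cone: at t=0.600 of its height the radius interpolates to r₁+(r₂−r₁)t = 6.800, giving a regular 6-gon of that circumradius (perimeter = 2·6·6.800·sin(180°/6) = 40.80 mm); the 7.5×10.5 cube at (11.5, -0.5) contributes its full rectangle (perimeter 36.00 mm); the 22×30 cube at (2, 11.5) contributes its full rectangle (perimeter 104.00 mm); the sphere at (3, 0) is not intersected at this z (|z−center|=12.300 > r=12); Taking the union: the 3 present regions are separate (no shared area or edge), so areas and boundary lengths simply add and each stays a separate island — boundary = 180.80 mm. So its perimeter = 180.80 mm. Layer 99 (z = 29.7): the cone is not intersected at this z (z outside [0, 9.5]); the cube at (11.5, -0.5) does not reach this height (z outside [5, 29]); the cube at (2, 11.5) is absent (z outside [2.5, 26]); the sphere at (3, 0): section is a regular 6-gon, circumradius = √(r²−h²) = √(12²−11.7²) = 2.666 (perimeter = 2·6·2.666·sin(180°/6) = 16.00 mm); Merging all regions: only the r=12 sphere at (3, 0) is present, so the union is just that shape — boundary = 16.00 mm. So its perimeter = 16.00 mm. Layer 19 is larger (180.80 vs 16.00 mm).

layer 19 (z = 5.7 mm)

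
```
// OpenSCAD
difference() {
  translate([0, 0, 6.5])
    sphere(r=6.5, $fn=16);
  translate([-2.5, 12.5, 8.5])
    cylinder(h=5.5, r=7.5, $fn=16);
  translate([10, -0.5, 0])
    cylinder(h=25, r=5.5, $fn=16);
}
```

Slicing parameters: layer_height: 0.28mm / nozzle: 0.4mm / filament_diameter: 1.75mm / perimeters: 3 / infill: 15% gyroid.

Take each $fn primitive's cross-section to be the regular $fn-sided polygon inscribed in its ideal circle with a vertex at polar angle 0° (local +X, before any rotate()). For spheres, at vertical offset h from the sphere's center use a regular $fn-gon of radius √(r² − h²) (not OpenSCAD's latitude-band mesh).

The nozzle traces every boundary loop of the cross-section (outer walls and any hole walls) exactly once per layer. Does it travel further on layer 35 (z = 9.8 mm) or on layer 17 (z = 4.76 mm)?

Layer 35 (z = 9.8): the r=6.5 sphere contributes a regular 16-gon of circumradius √(6.5²−3.3²) = 5.600 (perimeter = 2·16·5.600·sin(180°/16) = 34.96 mm); the r=7.5 cylinder at (-2.5, 12.5) gives a regular 16-gon of circumradius 7.5 (constant along its height) (perimeter = 2·16·7.500·sin(180°/16) = 46.82 mm); the r=5.5 cylinder at (10, -0.5) gives a regular 16-gon of circumradius 5.5 (constant along its height) (perimeter = 2·16·5.500·sin(180°/16) = 34.34 mm); After the difference (first − rest): starting from the r=6.5 sphere, the r=7.5 cylinder at (-2.5, 12.5) partially overlaps it — only the 0.24 mm² overlap (of its 172.21 mm²) is removed, clipping the outline; the r=5.5 cylinder at (10, -0.5) partially overlaps it — only the 2.85 mm² overlap (of its 92.61 mm²) is removed, clipping the outline — boundary = 34.92 mm. So its perimeter = 34.92 mm. Layer 17 (z = 4.76): the r=6.5 sphere slices to a regular 16-gon of circumradius 6.263 (√(r²−h²) with h=1.74 from center) (perimeter = 2·16·6.263·sin(180°/16) = 39.10 mm); the cylinder at (-2.5, 12.5) is not intersected at this z (z outside [8.5, 14]); the cylinder at (10, -0.5): section is a regular 16-gon, circumradius r=5.5 (perimeter = 2·16·5.500·sin(180°/16) = 34.34 mm); After the difference (first − rest): starting from the r=6.5 sphere, the r=5.5 cylinder at (10, -0.5) partially overlaps it — only the 6.38 mm² overlap (of its 92.61 mm²) is removed, clipping the outline — boundary = 39.20 mm. So its perimeter = 39.20 mm. Layer 17 is larger (39.20 vs 34.92 mm).

layer 17 (z = 4.76 mm)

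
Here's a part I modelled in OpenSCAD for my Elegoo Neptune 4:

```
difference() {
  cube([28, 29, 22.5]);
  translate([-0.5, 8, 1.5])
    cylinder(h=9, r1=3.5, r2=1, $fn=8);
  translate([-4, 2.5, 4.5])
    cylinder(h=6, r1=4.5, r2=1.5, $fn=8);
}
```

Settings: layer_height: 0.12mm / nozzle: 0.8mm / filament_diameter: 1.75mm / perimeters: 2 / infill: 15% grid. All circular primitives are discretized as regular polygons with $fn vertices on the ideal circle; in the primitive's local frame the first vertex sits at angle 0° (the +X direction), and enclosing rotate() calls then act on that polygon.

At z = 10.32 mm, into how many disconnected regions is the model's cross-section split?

At z = 10.32 mm: the cube (footprint 28×29) is included at this height; the cone at (-0.5, 8): at t=0.980 of its height the radius interpolates to r₁+(r₂−r₁)t = 1.050, giving a regular 8-gon of that circumradius; the cone at (-4, 2.5): at t=0.970 of its height the radius interpolates to r₁+(r₂−r₁)t = 1.590, giving a regular 8-gon of that circumradius; After the difference (first − rest): starting from the 28×29 cube, the cone at (-0.5, 8) partially overlaps it — only the 0.61 mm² overlap (of its 3.12 mm²) is removed, clipping the outline; the cone at (-4, 2.5) misses the remaining region (no effect) — 1 connected region. The result has 1 disconnected region.

1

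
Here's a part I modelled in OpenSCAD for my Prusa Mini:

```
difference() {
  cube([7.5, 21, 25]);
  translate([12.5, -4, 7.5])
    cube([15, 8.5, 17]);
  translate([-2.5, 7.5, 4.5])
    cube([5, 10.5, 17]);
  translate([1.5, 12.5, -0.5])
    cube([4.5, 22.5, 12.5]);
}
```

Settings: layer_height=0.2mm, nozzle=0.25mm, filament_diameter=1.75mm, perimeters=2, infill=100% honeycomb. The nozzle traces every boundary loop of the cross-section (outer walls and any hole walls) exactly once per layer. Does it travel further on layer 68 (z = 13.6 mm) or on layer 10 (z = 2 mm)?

Layer 68 (z = 13.6): the 7.5×21 cube contributes its full rectangle (perimeter 57.00 mm); the 15×8.5 cube at (12.5, -4) contributes its full rectangle (perimeter 47.00 mm); the cube at (-2.5, 7.5) is present — its section is the full 5×10.5 rectangle (perimeter 31.00 mm); the cube at (1.5, 12.5) is absent (z outside [-0.5, 12]); Taking the first minus the rest: starting from the 7.5×21 cube, the 15×8.5 cube at (12.5, -4) misses the remaining region (no effect); the 5×10.5 cube at (-2.5, 7.5) partially overlaps it — only the 26.25 mm² overlap (of its 52.50 mm²) is removed, clipping the outline — boundary = 62.00 mm. So its perimeter = 62.00 mm. Layer 10 (z = 2): the 7.5×21 cube contributes its full rectangle (perimeter 57.00 mm); the cube at (12.5, -4) does not reach this height (z outside [7.5, 24.5]); the cube at (-2.5, 7.5) does not reach this height (z outside [4.5, 21.5]); the cube at (1.5, 12.5) is present — its section is the full 4.5×22.5 rectangle (perimeter 54.00 mm); Taking the first minus the rest: starting from the 7.5×21 cube, the 4.5×22.5 cube at (1.5, 12.5) partially overlaps it — only the 38.25 mm² overlap (of its 101.25 mm²) is removed, clipping the outline — boundary = 74.00 mm. So its perimeter = 74.00 mm. Layer 10 is larger (74.00 vs 62.00 mm).

layer 10 (z = 2 mm)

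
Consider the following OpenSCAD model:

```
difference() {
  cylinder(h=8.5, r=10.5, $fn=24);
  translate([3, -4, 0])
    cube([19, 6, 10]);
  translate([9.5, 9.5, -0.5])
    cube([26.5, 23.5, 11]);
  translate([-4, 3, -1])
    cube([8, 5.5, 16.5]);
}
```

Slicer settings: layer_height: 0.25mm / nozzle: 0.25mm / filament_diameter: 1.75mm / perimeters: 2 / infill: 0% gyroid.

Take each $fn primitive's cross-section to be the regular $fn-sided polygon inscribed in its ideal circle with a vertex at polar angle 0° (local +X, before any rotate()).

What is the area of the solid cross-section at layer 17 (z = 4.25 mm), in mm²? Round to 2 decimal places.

254.97 mm²

At z = 4.25 mm: the r=10.5 cylinder gives a regular 24-gon of circumradius 10.5 (constant along its height) (area = (24/2)·10.500²·sin(360°/24) = 342.42 mm²); the cube at (3, -4) is present — its section is the full 19×6 rectangle (area 114.00 mm²); the cube at (9.5, 9.5) is present — its section is the full 26.5×23.5 rectangle (area 622.75 mm²); the 8×5.5 cube at (-4, 3) contributes its full rectangle (area 44.00 mm²); Subtracting the remaining from the first: starting from the r=10.5 cylinder (342.42 mm²), the 19×6 cube at (3, -4) partially overlaps it — only the 43.45 mm² overlap (of its 114.00 mm²) is removed, clipping the outline; the 26.5×23.5 cube at (9.5, 9.5) misses the remaining region (no effect); the 8×5.5 cube at (-4, 3) lies wholly inside it (removes its full 44.00 mm² and its 27.00 mm outline becomes a hole wall) — area = 254.97 mm². Overall, the cross-section is one region with 1 hole. Net area = 254.97 mm².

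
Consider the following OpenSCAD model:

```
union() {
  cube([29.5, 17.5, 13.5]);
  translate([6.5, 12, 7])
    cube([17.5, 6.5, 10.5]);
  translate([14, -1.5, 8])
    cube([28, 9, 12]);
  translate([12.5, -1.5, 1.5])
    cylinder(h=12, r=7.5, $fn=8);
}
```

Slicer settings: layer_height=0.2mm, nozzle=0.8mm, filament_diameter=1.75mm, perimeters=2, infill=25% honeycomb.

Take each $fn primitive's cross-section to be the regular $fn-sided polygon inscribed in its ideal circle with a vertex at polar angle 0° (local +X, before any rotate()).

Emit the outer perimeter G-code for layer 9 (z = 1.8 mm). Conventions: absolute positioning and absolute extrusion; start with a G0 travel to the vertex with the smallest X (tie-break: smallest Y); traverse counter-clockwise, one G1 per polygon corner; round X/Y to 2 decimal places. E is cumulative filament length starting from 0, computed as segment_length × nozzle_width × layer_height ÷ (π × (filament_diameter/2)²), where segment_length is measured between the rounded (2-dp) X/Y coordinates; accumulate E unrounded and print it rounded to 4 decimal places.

G0 X0.00 Y0.00 Z1.80
G1 X5.62 Y0.00 E0.3738
G1 X5.00 Y-1.50 E0.4818
G1 X7.20 Y-6.80 E0.8635
G1 X12.50 Y-9.00 E1.2453
G1 X17.80 Y-6.80 E1.6270
G1 X20.00 Y-1.50 E2.0087
G1 X19.38 Y0.00 E2.1167
G1 X29.50 Y0.00 E2.7899
G1 X29.50 Y17.50 E3.9540
G1 X0.00 Y17.50 E5.9163
G1 X0.00 Y0.00 E7.0804

At z = 1.8 mm: the cube is present — its section is the full 29.5×17.5 rectangle; the cube at (6.5, 12) is absent (z outside [7, 17.5]); the cube at (14, -1.5) does not reach this height (z outside [8, 20]); the r=7.5 cylinder at (12.5, -1.5) contributes a regular 8-gon of circumradius 7.5; Merging all regions: the regions partially overlap (shared area 57.98 mm²), so overlapping operands fuse into one piece — 1 connected region. The outline is a single polygon with 11 vertices. Extrusion per mm of travel: 0.8 × 0.2 / (π × 0.875²) = 0.066520. Accumulating E over each segment gives final E = 7.0804.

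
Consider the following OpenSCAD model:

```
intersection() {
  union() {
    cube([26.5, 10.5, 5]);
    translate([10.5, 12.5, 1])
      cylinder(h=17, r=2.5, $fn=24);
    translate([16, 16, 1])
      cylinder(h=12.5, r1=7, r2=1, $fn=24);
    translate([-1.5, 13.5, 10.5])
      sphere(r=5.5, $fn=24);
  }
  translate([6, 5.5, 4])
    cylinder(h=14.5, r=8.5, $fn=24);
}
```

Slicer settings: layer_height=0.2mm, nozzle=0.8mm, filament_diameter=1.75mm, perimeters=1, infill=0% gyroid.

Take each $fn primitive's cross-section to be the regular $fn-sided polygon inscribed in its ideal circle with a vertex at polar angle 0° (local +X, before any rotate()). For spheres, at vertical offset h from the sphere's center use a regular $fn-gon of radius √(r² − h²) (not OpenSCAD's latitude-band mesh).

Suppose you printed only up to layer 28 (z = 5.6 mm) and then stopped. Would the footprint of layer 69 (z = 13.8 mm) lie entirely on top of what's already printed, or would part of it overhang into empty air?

part overhangs

Compare the two slices. At z = 5.6: the cube is not intersected at this z (z outside [0, 5]); the cylinder at (10.5, 12.5): section is a regular 24-gon, circumradius r=2.5 (area = (24/2)·2.500²·sin(360°/24) = 19.41 mm²); the cone at (16, 16) (r1=7→r2=1) has section circumradius 4.792 here — a regular 24-gon (area = (24/2)·4.792²·sin(360°/24) = 71.32 mm²); the sphere at (-1.5, 13.5): section is a regular 24-gon, circumradius = √(r²−h²) = √(5.5²−4.9²) = 2.498 (area = (24/2)·2.498²·sin(360°/24) = 19.38 mm²); Merging all regions: the regions partially overlap — summed areas 110.11 mm² minus the doubly-counted overlap 1.48 mm² gives 108.64 mm² — area = 108.64 mm²; the cylinder at (6, 5.5): section is a regular 24-gon, circumradius r=8.5 (area = (24/2)·8.500²·sin(360°/24) = 224.40 mm²); Keeping only the common overlap: the r=8.5 cylinder at (6, 5.5) partially overlaps that combined region; clipping to the common part keeps 9.74 mm² — area = 9.74 mm². At z = 13.8: the cube does not reach this height (z outside [0, 5]); the r=2.5 cylinder at (10.5, 12.5) gives a regular 24-gon of circumradius 2.5 (constant along its height) (area = (24/2)·2.500²·sin(360°/24) = 19.41 mm²); the cone at (16, 16) is absent (z outside [1, 13.5]); the r=5.5 sphere at (-1.5, 13.5) slices to a regular 24-gon of circumradius 4.400 (√(r²−h²) with h=3.3 from center) (area = (24/2)·4.400²·sin(360°/24) = 60.13 mm²); Merging all regions: the 2 present regions are separate (no shared area or edge), so areas and boundary lengths simply add and each stays a separate island — area = 79.54 mm²; the r=8.5 cylinder at (6, 5.5) gives a regular 24-gon of circumradius 8.5 (constant along its height) (area = (24/2)·8.500²·sin(360°/24) = 224.40 mm²); Taking the intersection: the r=8.5 cylinder at (6, 5.5) partially overlaps the result so far; clipping to the common part keeps 17.60 mm² — area = 17.60 mm². Checking containment: at z = 13.8 the cross-section extends beyond the z = 5.6 cross-section by about 7.86 mm².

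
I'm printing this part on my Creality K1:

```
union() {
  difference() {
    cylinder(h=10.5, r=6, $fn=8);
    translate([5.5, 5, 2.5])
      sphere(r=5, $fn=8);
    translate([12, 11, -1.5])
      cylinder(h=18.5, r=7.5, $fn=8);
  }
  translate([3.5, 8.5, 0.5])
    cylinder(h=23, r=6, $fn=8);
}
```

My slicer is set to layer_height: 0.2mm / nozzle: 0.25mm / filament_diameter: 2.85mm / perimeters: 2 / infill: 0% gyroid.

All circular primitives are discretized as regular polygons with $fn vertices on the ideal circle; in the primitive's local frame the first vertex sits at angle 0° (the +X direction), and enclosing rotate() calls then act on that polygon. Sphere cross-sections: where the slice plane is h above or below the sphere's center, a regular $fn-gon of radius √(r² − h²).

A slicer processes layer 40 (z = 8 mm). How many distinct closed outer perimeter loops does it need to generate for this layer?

At z = 8 mm: the r=6 cylinder gives a regular 8-gon of circumradius 6 (constant along its height); the sphere at (5.5, 5) is not intersected at this z (|z−center|=5.500 > r=5); the r=7.5 cylinder at (12, 11) contributes a regular 8-gon of circumradius 7.5; After the difference (first − rest): starting from the r=6 cylinder, the r=7.5 cylinder at (12, 11) misses the remaining region (no effect) — 1 connected region; the r=6 cylinder at (3.5, 8.5) gives a regular 8-gon of circumradius 6 (constant along its height); Merging all regions: the regions partially overlap (shared area 10.49 mm²), so overlapping operands fuse into one piece — 1 connected region. The result has 1 disconnected region.

1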